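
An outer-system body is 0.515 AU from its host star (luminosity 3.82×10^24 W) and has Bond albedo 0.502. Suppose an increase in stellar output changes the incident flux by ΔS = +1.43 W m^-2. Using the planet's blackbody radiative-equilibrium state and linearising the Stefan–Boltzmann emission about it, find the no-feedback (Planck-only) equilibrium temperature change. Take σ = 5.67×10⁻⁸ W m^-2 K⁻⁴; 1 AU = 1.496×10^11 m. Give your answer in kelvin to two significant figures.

d = 0.515 × 1.496×10^11 m = 7.704×10^10 m.
Spreading L over a sphere of radius d: S = 3.82×10^24/(4π·7.70×10^10²) = 51.21 W m^-2.
Unperturbed T_e = [51.21·(1−0.502)/(4σ)]^¼ = 103.0 K.
TOA radiative forcing: ΔF = (1−α)ΔS/4 = 0.498·(+1.43)/4 = 0.1780 W m^-2.
Linearising σT⁴ gives d(σT⁴)/dT = 4σT_e³ = 0.2477 W m^-2 per K.
ΔT₀ = ΔF/λ_P = 0.1780/0.2477 = 0.719 K.

0.72 K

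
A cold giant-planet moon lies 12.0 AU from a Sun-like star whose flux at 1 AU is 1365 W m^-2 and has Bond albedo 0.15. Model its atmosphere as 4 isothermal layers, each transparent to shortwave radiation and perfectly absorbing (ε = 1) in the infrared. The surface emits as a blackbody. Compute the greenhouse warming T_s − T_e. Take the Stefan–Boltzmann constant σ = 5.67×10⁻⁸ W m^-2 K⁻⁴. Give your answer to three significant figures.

Flux at the orbit: S = 1365/(12.0)² = 9.479 W m^-2.
The effective emission temperature is T_e = [S(1−α)/(4σ)]^¼ = 77.20 K.
T_s = (N+1)^(1/4)·T_e = 115.4 K.
So the greenhouse effect raises the surface by 115.4 − 77.20 = 38.24 K.

38.2 K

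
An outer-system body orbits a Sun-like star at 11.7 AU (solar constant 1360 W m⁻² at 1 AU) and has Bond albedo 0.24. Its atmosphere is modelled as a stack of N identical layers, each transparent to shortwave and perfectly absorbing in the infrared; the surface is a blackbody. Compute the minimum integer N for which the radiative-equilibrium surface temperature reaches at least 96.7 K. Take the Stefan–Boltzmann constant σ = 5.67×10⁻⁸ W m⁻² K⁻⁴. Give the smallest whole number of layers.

By the inverse-square law, S = 1360/11.7² = 9.935 W m⁻².
OLR = S(1−α)/4 = 1.888 W m⁻²; the top layer radiates at T_e = 75.96 K.
Need (N+1)T_e⁴ ≥ T_s⁴, i.e. N+1 ≥ (96.7/75.96)⁴ = 2.626.
Rounding up, N = 2.

2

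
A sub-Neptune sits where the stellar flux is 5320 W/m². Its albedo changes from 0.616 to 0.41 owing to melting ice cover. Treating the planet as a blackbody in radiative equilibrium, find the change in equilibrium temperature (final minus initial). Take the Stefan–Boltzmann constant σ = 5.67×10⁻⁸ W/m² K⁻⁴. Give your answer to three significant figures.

Before: T₁ = [5320·0.384/(4σ)]^(1/4) = 308.1 K.
After:  T₂ = [5320·0.59/(4σ)]^(1/4) = 343.0 K.
ΔT = T₂ − T₁ = 34.92 K.

34.9 K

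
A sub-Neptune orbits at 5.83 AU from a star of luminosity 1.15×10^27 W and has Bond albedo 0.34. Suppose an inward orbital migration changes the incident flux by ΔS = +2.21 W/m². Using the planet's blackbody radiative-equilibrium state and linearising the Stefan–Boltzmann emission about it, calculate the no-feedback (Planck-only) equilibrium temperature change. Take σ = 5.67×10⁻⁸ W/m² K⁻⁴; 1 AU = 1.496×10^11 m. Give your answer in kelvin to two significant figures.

0.63 K

Orbital distance: d = 5.83 AU = 8.722×10^11 m.
Flux at the orbit: S = L/(4πd²) = 1.15×10^27/(4π·(8.72×10^11)²) = 120.3 W/m².
The baseline emission temperature is T_e = 136.8 K.
Only a fraction (1−α) is absorbed and it's spread over 4πR², so ΔF = (1−α)ΔS/4 = 0.3646 W/m².
Planck response: λ_P = 4σT_e³ = 4·5.67×10⁻⁸·(136.8)³ = 0.5805 W/m²/K.
ΔT₀ = ΔF/λ_P = 0.3646/0.5805 = 0.628 K.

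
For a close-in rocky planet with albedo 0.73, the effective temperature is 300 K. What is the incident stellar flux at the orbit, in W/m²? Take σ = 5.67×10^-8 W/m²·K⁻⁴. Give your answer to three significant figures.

6800 W/m²

Invert the energy balance for S: S = 4σT⁴/(1−α).
The emitted flux is σT⁴ = 459.3 W/m².
So S = 4×459.3/(1−0.73) = 6804 W/m².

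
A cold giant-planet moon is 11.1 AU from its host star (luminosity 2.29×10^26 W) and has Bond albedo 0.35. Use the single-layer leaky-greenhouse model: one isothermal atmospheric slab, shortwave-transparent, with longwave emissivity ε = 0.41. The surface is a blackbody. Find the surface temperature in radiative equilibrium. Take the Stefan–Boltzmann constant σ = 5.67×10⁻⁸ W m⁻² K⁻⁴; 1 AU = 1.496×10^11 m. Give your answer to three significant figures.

69.9 kelvin

d = 11.1 × 1.496×10^11 m = 1.661×10^12 m.
Spreading L over a sphere of radius d: S = 2.29×10^26/(4π·1.66×10^12²) = 6.609 W m⁻².
At the top of the atmosphere, σT_e⁴ = S(1−α)/4 = 1.074 W m⁻², giving T_e = 65.97 K.
The surface balance (absorbed SW + ε·downward IR = σT_s⁴) with T_a⁴ = T_s⁴/2 reduces to T_s = T_e·[2/(2−ε)]^¼ = 69.86 K.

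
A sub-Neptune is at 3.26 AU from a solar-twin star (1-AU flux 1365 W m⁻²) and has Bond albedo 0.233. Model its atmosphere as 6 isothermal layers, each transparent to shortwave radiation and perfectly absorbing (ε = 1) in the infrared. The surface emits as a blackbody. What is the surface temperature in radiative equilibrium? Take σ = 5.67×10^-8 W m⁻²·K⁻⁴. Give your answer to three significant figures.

235 K

Irradiance scales as 1/d², so S = 1365 W m⁻² × (1/3.26)² = 128.4 W m⁻².
Top-of-atmosphere balance: σT_e⁴ = S(1−α)/4 = 24.63 W m⁻² → T_e = 144.4 K.
Layer-by-layer balance gives σT_s⁴ = (N+1)σT_e⁴, so T_s = 7^¼·144.4 = 234.8 K.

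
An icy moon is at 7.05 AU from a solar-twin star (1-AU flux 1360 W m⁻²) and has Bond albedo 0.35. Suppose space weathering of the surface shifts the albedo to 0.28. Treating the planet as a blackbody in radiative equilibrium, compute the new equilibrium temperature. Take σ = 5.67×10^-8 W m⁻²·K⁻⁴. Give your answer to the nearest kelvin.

Irradiance scales as 1/d², so S = 1360 W m⁻² × (1/7.05)² = 27.36 W m⁻².
New equilibrium: T₂ = [(1−0.28)·27.36/(4σ)]^(1/4) = 96.54 K.

97 kelvin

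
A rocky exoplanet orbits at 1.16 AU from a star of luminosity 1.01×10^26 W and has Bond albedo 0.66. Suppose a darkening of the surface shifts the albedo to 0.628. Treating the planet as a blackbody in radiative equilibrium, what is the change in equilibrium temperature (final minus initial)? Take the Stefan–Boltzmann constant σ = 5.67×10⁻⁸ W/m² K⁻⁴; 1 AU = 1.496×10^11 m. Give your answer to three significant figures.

3.22 kelvin

Orbital distance: d = 1.16 AU = 1.735×10^11 m.
S = L/(4πd²) = 266.9 W/m².
Before: T₁ = [266.9·0.34/(4σ)]^(1/4) = 141.4 K.
With α = 0.628, T₂ = 144.6 K.
Change: 144.6 − 141.4 = 3.216 K.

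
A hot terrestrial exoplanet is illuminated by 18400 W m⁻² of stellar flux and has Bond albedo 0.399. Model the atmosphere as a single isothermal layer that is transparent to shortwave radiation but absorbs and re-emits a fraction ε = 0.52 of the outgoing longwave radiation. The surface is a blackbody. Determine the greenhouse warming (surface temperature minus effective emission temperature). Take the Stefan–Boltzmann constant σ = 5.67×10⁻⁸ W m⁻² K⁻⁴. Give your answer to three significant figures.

The planet radiates to space at T_e = [S(1−α)/(4σ)]^(1/4) = 469.9 K.
Surface balance with a leaky layer gives σT_s⁴ = σT_e⁴·2/(2−ε), so T_s = T_e·[2/(2−0.52)]^(1/4) = 506.6 K.
Greenhouse warming: T_s − T_e = 36.74 K.

36.7 K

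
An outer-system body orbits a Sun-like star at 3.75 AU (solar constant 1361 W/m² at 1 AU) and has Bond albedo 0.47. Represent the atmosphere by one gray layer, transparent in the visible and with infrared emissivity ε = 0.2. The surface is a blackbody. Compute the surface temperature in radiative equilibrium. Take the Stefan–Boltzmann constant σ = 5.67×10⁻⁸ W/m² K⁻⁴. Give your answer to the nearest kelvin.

By the inverse-square law, S = 1361/3.75² = 96.78 W/m².
The planet radiates to space at T_e = [S(1−α)/(4σ)]^(1/4) = 122.6 K.
For a single slab of emissivity ε, T_s⁴ = 2T_e⁴/(2−ε); thus T_s = 122.6·(1.111)^(1/4) = 125.9 K.

126 K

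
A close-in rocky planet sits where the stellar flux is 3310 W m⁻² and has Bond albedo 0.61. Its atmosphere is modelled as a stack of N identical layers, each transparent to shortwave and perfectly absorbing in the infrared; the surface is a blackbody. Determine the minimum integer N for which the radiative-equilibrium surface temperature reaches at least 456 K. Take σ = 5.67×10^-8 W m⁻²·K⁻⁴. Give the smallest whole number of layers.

The effective emission temperature is T_e = [S(1−α)/(4σ)]^¼ = 274.7 K.
Need (N+1)T_e⁴ ≥ T_s⁴, i.e. N+1 ≥ (456/274.7)⁴ = 7.596.
The minimum whole number is N = 7.

7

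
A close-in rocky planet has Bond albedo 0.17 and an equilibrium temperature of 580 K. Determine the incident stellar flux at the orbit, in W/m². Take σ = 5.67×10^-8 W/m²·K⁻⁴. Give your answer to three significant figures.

30900 W/m²

Invert the energy balance for S: S = 4σT⁴/(1−α).
The emitted flux is σT⁴ = 6416 W/m².
S = 4·6416/0.83 = 30920 W/m².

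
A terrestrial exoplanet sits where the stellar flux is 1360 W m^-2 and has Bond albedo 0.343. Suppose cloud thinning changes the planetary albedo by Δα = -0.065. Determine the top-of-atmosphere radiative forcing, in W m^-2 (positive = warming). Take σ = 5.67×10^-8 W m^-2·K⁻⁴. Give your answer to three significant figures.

22.1 W m^-2

The change in absorbed flux is Δ[S(1−α)/4] = −SΔα/4 = 22.10 W m^-2.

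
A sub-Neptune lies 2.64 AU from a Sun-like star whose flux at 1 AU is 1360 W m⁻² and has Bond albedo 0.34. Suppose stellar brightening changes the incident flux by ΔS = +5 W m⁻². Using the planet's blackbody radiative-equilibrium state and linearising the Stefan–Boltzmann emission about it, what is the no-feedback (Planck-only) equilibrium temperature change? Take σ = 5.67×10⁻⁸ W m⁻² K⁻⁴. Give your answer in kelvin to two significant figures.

By the inverse-square law, S = 1360/2.64² = 195.1 W m⁻².
Unperturbed T_e = [195.1·(1−0.34)/(4σ)]^¼ = 154.4 K.
Only a fraction (1−α) is absorbed and it's spread over 4πR², so ΔF = (1−α)ΔS/4 = 0.8250 W m⁻².
Planck response: λ_P = 4σT_e³ = 4·5.67×10⁻⁸·(154.4)³ = 0.8343 W m⁻²/K.
Hence the no-feedback warming is ΔF/(4σT_e³) = 0.989 K.

0.99 K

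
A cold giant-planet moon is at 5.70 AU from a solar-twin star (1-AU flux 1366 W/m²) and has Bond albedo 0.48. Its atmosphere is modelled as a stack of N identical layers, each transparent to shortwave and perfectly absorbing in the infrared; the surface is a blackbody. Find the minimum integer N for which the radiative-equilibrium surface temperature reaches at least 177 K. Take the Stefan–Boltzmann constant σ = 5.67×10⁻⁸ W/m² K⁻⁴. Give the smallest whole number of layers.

By the inverse-square law, S = 1366/5.70² = 42.04 W/m².
OLR = S(1−α)/4 = 5.466 W/m²; the top layer radiates at T_e = 99.09 K.
T_s = (N+1)^(1/4)·T_e ≥ 177 K requires N+1 ≥ (T_s/T_e)⁴ = (177/99.09)⁴ = 10.182.
Rounding up, N = 10.

10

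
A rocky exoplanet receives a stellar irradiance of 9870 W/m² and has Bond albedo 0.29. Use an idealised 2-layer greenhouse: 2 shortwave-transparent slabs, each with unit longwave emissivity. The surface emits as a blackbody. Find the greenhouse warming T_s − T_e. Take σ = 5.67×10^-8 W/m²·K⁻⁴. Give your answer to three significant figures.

Top-of-atmosphere balance: σT_e⁴ = S(1−α)/4 = 1752 W/m² → T_e = 419.3 K.
Surface: T_s = (3)^¼·T_e = 551.8 K.
Warming: T_s − T_e = 132.5 K.

133 K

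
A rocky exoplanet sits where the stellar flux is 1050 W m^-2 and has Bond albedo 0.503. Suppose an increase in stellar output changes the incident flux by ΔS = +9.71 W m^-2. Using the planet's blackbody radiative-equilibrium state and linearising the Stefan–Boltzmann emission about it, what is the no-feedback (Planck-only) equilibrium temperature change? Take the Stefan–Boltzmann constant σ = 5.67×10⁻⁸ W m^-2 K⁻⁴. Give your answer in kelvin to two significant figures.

Reference equilibrium: T_e = [S(1−α)/(4σ)]^(1/4) = 219.0 K.
TOA radiative forcing: ΔF = (1−α)ΔS/4 = 0.497·(+9.71)/4 = 1.206 W m^-2.
The Planck feedback parameter is 4σT_e³ = 2.383 W m^-2/K.
Hence the no-feedback warming is ΔF/(4σT_e³) = 0.506 K.

0.51 kelvin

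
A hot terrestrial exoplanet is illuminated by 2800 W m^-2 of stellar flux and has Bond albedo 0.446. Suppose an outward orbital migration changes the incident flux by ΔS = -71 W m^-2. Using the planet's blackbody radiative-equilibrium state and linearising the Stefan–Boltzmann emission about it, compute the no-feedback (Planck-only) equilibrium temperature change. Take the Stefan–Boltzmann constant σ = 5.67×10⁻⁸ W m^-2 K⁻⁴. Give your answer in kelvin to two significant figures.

The baseline emission temperature is T_e = 287.6 K.
ΔF = Δ[S(1−α)]/4 = (1−0.446)·-71/4 = -9.834 W m^-2.
Linearising σT⁴ gives d(σT⁴)/dT = 4σT_e³ = 5.394 W m^-2 per K.
Hence the no-feedback warming is ΔF/(4σT_e³) = -1.82 K.

-1.8 K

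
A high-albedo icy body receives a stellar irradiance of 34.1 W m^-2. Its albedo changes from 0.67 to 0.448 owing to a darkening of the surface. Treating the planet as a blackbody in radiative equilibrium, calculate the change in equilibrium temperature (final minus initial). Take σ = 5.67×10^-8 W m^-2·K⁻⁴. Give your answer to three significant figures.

Initial: T₁ = [S(1−0.67)/(4σ)]^(1/4) = 83.93 K.
With α = 0.448, T₂ = 95.45 K.
Change: 95.45 − 83.93 = 11.52 K.

11.5 K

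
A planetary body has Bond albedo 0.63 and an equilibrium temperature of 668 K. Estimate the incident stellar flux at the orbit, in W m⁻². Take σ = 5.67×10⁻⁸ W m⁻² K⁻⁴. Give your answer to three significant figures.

1.22×10^5 W m⁻²

From S(1−α)/4 = σT⁴: S = 4σT⁴/(1−α).
σT⁴ = 5.67×10⁻⁸·(668)⁴ = 11290 W m⁻².
S = 4·11290/0.37 = 1.221×10^5 W m⁻².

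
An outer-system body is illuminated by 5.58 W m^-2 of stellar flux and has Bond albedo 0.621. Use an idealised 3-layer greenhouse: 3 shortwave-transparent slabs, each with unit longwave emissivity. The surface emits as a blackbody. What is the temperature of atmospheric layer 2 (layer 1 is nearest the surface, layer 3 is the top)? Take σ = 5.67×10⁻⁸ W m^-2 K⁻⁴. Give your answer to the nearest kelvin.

66 K

Top-of-atmosphere balance: σT_e⁴ = S(1−α)/4 = 0.5287 W m^-2 → T_e = 55.26 K.
The net upward flux σT_e⁴ is constant between every pair of levels, so T_k⁴ = (N+1−k)T_e⁴.
T_2 = (2)^(1/4)·55.26 = 65.72 K.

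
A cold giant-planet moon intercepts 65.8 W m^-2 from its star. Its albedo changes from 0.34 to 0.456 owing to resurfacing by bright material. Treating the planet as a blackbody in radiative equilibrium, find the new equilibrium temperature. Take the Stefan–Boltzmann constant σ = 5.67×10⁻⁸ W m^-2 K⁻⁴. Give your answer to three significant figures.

With the new albedo, S(1−α₂)/4 = 8.949 W m^-2, so T₂ = 112.1 K.

112 K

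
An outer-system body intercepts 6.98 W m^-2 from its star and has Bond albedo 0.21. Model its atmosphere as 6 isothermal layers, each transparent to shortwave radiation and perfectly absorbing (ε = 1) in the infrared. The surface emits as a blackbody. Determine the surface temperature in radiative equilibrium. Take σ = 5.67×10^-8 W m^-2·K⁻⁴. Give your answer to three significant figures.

Top-of-atmosphere balance: σT_e⁴ = S(1−α)/4 = 1.379 W m^-2 → T_e = 70.22 K.
For an N-layer opaque stack, T_s⁴ = (N+1)T_e⁴, hence T_s = (7)^(1/4)×70.22 K = 114.2 K.

114 K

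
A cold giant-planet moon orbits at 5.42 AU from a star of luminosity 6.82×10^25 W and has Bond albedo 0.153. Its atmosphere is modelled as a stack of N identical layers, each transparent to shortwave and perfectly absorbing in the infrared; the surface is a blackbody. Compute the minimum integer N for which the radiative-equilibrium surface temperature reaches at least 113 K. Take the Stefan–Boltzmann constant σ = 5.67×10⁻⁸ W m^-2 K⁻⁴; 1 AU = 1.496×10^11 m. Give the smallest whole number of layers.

d = 5.42 × 1.496×10^11 m = 8.108×10^11 m.
Spreading L over a sphere of radius d: S = 6.82×10^25/(4π·8.11×10^11²) = 8.255 W m^-2.
OLR = S(1−α)/4 = 1.748 W m^-2; the top layer radiates at T_e = 74.51 K.
Need (N+1)T_e⁴ ≥ T_s⁴, i.e. N+1 ≥ (113/74.51)⁴ = 5.289.
The minimum whole number is N = 5.

5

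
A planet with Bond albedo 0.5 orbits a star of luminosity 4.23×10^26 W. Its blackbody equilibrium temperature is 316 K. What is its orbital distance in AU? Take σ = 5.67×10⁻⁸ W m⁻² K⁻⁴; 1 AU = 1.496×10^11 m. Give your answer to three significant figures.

Required flux: S = 4σT⁴/(1−α) = 4523 W m⁻².
S = L/(4πd²) → d = √(L/4πS) = √(4.23×10^26/(4π·4523)) = 8.627×10^10 m = 0.5767 AU.

0.577 AU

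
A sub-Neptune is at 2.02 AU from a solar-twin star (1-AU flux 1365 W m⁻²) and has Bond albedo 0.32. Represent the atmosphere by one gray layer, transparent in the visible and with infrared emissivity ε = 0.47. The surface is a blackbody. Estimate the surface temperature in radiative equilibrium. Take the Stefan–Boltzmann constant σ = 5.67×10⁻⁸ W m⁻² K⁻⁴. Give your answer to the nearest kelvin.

190 kelvin

Flux at the orbit: S = 1365/(2.02)² = 334.5 W m⁻².
Effective emission temperature (TOA balance): σT_e⁴ = S(1−α)/4 = 56.87 W m⁻² → T_e = 178.0 K.
The surface balance (absorbed SW + ε·downward IR = σT_s⁴) with T_a⁴ = T_s⁴/2 reduces to T_s = T_e·[2/(2−ε)]^¼ = 190.3 K.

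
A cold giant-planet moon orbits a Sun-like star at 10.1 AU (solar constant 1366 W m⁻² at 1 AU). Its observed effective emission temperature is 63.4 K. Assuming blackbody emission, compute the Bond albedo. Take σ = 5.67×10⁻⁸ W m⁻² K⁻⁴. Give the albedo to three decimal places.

0.726

Irradiance scales as 1/d², so S = 1366 W m⁻² × (1/10.1)² = 13.39 W m⁻².
Rearranging the radiative balance, α = 1 − 4σT⁴/S.
σT⁴ = 0.9161 W m⁻², so 4σT⁴ = 3.664 W m⁻².
1−α = 3.664/13.39 = 0.2736, so α = 0.7264.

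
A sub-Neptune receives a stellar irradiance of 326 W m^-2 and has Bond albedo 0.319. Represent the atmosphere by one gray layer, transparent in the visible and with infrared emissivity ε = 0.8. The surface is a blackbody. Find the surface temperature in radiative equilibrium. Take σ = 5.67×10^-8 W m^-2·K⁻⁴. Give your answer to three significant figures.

201 K

At the top of the atmosphere, σT_e⁴ = S(1−α)/4 = 55.50 W m^-2, giving T_e = 176.9 K.
For a single slab of emissivity ε, T_s⁴ = 2T_e⁴/(2−ε); thus T_s = 176.9·(1.667)^(1/4) = 201.0 K.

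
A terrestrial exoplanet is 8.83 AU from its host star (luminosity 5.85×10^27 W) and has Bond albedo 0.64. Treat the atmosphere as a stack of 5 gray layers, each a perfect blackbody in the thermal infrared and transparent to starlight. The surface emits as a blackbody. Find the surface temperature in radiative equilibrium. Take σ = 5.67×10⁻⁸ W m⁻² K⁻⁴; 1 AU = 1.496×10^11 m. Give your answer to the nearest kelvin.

Orbital distance: d = 8.83 AU = 1.321×10^12 m.
Flux at the orbit: S = L/(4πd²) = 5.85×10^27/(4π·(1.32×10^12)²) = 266.8 W m⁻².
Top-of-atmosphere balance: σT_e⁴ = S(1−α)/4 = 24.01 W m⁻² → T_e = 143.5 K.
For an N-layer opaque stack, T_s⁴ = (N+1)T_e⁴, hence T_s = (6)^(1/4)×143.5 K = 224.5 K.

225 kelvin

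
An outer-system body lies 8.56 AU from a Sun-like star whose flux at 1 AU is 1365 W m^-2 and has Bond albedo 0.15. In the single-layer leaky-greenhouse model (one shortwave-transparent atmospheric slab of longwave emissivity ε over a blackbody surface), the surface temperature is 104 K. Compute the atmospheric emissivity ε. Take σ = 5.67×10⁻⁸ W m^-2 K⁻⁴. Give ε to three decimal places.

Flux at the orbit: S = 1365/(8.56)² = 18.63 W m^-2.
TOA balance gives T_e = 91.41 K.
Since (2−ε)/2 = (T_e/T_s)⁴ = 0.5968, ε = 0.8064.

0.806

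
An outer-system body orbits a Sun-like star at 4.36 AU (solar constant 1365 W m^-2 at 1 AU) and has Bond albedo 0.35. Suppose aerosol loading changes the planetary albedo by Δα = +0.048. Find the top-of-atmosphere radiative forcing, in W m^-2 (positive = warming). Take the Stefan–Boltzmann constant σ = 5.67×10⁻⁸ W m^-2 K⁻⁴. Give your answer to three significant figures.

Irradiance scales as 1/d², so S = 1365 W m^-2 × (1/4.36)² = 71.81 W m^-2.
The change in absorbed flux is Δ[S(1−α)/4] = −SΔα/4 = -0.8617 W m^-2.

-0.862 W m^-2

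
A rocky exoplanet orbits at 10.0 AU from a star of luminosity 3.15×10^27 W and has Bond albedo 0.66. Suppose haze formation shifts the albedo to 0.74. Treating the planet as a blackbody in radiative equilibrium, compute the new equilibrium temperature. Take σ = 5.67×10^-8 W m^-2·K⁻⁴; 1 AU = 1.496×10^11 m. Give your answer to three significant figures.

d = 10.0 × 1.496×10^11 m = 1.496×10^12 m.
Spreading L over a sphere of radius d: S = 3.15×10^27/(4π·1.50×10^12²) = 112.0 W m^-2.
T₂ = [S(1−α₂)/(4σ)]^(1/4) = [112.0·0.26/(4σ)]^(1/4) = 106.4 K.

106 K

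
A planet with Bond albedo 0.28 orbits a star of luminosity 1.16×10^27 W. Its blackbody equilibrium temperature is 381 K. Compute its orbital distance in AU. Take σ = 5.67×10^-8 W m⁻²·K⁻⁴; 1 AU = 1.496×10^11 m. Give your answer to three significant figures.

0.788 AU

The flux needed for this T is 4σT⁴/(1−0.28) = 6638 W m⁻².
From L = 4πd²S, d = √(1.16×10^27/(4π·6638)) = 1.179×10^11 m = 0.7883 AU.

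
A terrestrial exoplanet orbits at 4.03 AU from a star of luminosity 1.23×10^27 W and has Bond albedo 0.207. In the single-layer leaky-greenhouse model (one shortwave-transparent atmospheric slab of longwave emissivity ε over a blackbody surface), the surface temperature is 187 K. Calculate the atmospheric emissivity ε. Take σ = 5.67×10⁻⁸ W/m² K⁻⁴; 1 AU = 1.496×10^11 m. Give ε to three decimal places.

Orbital distance: d = 4.03 AU = 6.029×10^11 m.
S = L/(4πd²) = 269.3 W/m².
First, T_e = [269.3·(1−0.207)/(4σ)]^(1/4) = 175.2 K.
Inverting T_s⁴ = 2T_e⁴/(2−ε): (T_e/T_s)⁴ = 0.7700, so ε = 2(1 − 0.7700) = 0.4600.

0.460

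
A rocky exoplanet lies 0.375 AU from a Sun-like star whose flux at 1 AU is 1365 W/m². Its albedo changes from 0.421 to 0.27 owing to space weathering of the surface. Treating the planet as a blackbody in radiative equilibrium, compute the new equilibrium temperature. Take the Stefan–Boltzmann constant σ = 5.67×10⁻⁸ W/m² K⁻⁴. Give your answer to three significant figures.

420 kelvin

Irradiance scales as 1/d², so S = 1365 W/m² × (1/0.375)² = 9707 W/m².
T₂ = [S(1−α₂)/(4σ)]^(1/4) = [9707·0.73/(4σ)]^(1/4) = 420.4 K.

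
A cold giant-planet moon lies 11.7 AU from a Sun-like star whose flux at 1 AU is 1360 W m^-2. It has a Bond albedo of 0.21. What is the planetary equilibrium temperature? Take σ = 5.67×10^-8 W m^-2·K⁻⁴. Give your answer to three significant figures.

Irradiance scales as 1/d², so S = 1360 W m^-2 × (1/11.7)² = 9.935 W m^-2.
Averaging over the sphere, the absorbed flux is S(1−α)/4 = 1.962 W m^-2.
Set σT⁴ = 1.962 → T = (1.962/σ)^(1/4) = 76.70 K.

76.7 K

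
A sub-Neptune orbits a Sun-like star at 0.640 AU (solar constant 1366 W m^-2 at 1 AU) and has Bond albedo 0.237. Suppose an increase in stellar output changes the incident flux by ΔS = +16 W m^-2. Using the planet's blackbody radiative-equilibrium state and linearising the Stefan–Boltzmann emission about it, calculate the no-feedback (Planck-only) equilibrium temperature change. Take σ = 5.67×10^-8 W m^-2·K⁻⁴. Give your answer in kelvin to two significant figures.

0.39 K

By the inverse-square law, S = 1366/0.640² = 3335 W m^-2.
Reference equilibrium: T_e = [S(1−α)/(4σ)]^(1/4) = 325.5 K.
Only a fraction (1−α) is absorbed and it's spread over 4πR², so ΔF = (1−α)ΔS/4 = 3.052 W m^-2.
The Planck feedback parameter is 4σT_e³ = 7.818 W m^-2/K.
ΔT₀ = ΔF/λ_P = 3.052/7.818 = 0.390 K.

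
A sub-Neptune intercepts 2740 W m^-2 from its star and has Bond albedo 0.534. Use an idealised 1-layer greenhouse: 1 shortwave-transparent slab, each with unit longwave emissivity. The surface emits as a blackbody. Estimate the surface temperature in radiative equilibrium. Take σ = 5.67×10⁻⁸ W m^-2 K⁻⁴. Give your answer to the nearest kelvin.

326 K

The effective emission temperature is T_e = [S(1−α)/(4σ)]^¼ = 273.9 K.
With N = 1 opaque layers, T_s = (N+1)^(1/4)·T_e = 2^(1/4)·273.9 = 325.7 K.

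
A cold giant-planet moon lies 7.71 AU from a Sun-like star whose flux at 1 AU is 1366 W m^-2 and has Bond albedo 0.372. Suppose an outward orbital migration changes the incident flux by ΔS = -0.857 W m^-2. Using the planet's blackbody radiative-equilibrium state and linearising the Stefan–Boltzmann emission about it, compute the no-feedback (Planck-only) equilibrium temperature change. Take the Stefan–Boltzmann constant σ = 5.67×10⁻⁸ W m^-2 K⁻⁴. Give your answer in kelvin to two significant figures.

By the inverse-square law, S = 1366/7.71² = 22.98 W m^-2.
Unperturbed T_e = [22.98·(1−0.372)/(4σ)]^¼ = 89.31 K.
Only a fraction (1−α) is absorbed and it's spread over 4πR², so ΔF = (1−α)ΔS/4 = -0.1345 W m^-2.
Linearising σT⁴ gives d(σT⁴)/dT = 4σT_e³ = 0.1616 W m^-2 per K.
ΔT₀ = ΔF/λ_P = -0.1345/0.1616 = -0.833 K.

-0.83 K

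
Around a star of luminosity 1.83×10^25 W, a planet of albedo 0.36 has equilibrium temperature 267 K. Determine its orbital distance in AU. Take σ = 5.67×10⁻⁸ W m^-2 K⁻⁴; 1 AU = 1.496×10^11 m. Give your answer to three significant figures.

Energy balance gives S = 4σT⁴/(1−α) = 1801 W m^-2.
From L = 4πd²S, d = √(1.83×10^25/(4π·1801)) = 2.844×10^10 m = 0.1901 AU.

0.190 AU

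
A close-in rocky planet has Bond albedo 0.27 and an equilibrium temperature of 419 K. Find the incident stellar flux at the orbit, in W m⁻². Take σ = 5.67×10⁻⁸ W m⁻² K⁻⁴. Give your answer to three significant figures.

9580 W m⁻²

From S(1−α)/4 = σT⁴: S = 4σT⁴/(1−α).
The emitted flux is σT⁴ = 1748 W m⁻².
So S = 4×1748/(1−0.27) = 9576 W m⁻².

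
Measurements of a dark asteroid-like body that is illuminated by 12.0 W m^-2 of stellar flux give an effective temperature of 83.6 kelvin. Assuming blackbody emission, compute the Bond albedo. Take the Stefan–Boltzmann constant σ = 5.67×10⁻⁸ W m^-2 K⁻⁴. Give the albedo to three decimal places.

0.077

Rearranging the radiative balance, α = 1 − 4σT⁴/S.
σT⁴ = 2.770 W m^-2, so 4σT⁴ = 11.08 W m^-2.
1−α = 11.08/12.00 = 0.9232, so α = 0.0768.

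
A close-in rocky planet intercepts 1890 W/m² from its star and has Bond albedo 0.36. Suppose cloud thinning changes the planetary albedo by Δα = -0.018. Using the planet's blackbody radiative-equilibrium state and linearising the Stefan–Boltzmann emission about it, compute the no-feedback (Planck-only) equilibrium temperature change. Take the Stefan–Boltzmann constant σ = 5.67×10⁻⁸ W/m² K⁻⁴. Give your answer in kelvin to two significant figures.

1.9 K

The baseline emission temperature is T_e = 270.2 K.
The change in absorbed flux is Δ[S(1−α)/4] = −SΔα/4 = 8.505 W/m².
Linearising σT⁴ gives d(σT⁴)/dT = 4σT_e³ = 4.476 W/m² per K.
ΔT₀ = ΔF/λ_P = 8.505/4.476 = 1.90 K.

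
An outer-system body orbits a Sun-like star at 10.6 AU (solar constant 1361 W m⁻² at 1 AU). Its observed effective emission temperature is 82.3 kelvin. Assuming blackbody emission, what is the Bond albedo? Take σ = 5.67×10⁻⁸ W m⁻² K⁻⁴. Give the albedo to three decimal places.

0.141

Flux at the orbit: S = 1361/(10.6)² = 12.11 W m⁻².
Energy balance: S(1−α)/4 = σT⁴, so 1−α = 4σT⁴/S.
4σT⁴ = 4·5.67×10⁻⁸·(82.3)⁴ = 10.41 W m⁻².
Hence α = 1 − 10.41/12.11 = 0.1410.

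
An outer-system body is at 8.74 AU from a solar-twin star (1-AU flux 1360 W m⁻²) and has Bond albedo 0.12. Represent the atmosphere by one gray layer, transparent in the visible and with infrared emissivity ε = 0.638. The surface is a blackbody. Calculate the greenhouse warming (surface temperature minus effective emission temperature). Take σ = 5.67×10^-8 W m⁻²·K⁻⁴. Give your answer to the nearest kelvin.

By the inverse-square law, S = 1360/8.74² = 17.80 W m⁻².
At the top of the atmosphere, σT_e⁴ = S(1−α)/4 = 3.917 W m⁻², giving T_e = 91.17 K.
The surface balance (absorbed SW + ε·downward IR = σT_s⁴) with T_a⁴ = T_s⁴/2 reduces to T_s = T_e·[2/(2−ε)]^¼ = 100.4 K.
The atmosphere warms the surface by 9.191 K.

9 kelvin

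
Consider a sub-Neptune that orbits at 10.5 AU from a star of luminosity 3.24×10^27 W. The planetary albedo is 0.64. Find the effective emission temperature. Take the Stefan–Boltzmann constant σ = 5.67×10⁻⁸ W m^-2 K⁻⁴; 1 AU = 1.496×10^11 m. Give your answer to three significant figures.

113 K

Orbital distance: d = 10.5 AU = 1.571×10^12 m.
Spreading L over a sphere of radius d: S = 3.24×10^27/(4π·1.57×10^12²) = 104.5 W m^-2.
The planet absorbs (1−α)S over its disc πR² and re-emits over 4πR², so the mean absorbed flux is (1−0.64)·104.5/4 = 9.405 W m^-2.
Balancing against σT⁴: T = (9.405/5.67×10⁻⁸)^(1/4) = 113.5 K.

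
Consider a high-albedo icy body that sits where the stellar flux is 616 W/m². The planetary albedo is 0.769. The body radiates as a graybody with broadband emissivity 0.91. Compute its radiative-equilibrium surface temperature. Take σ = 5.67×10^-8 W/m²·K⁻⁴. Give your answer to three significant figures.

162 K

The planet absorbs (1−α)S over its disc πR² and re-emits over 4πR², so the mean absorbed flux is (1−0.769)·616.0/4 = 35.57 W/m².
Equating to εσT⁴ with ε = 0.91: T = (35.57/0.91σ)^(1/4) = 162.0 K.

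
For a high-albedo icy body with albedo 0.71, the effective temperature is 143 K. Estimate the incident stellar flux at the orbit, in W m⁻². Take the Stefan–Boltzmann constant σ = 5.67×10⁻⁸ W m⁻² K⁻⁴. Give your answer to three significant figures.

327 W m⁻²

From S(1−α)/4 = σT⁴: S = 4σT⁴/(1−α).
σT⁴ = 5.67×10⁻⁸·(143)⁴ = 23.71 W m⁻².
So S = 4×23.71/(1−0.71) = 327.0 W m⁻².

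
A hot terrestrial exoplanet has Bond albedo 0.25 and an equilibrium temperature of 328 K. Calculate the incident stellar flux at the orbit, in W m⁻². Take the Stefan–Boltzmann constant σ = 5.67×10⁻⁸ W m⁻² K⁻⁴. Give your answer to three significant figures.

3500 W m⁻²

Invert the energy balance for S: S = 4σT⁴/(1−α).
The emitted flux is σT⁴ = 656.3 W m⁻².
S = 4·656.3/0.75 = 3500 W m⁻².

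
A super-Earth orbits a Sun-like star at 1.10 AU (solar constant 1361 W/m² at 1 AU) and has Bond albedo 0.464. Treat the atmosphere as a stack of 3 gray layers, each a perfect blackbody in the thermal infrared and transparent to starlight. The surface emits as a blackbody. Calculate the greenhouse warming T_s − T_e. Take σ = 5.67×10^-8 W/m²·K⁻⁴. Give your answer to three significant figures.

94.1 K

Flux at the orbit: S = 1361/(1.10)² = 1125 W/m².
The effective emission temperature is T_e = [S(1−α)/(4σ)]^¼ = 227.1 K.
Surface: T_s = (4)^¼·T_e = 321.1 K.
So the greenhouse effect raises the surface by 321.1 − 227.1 = 94.05 K.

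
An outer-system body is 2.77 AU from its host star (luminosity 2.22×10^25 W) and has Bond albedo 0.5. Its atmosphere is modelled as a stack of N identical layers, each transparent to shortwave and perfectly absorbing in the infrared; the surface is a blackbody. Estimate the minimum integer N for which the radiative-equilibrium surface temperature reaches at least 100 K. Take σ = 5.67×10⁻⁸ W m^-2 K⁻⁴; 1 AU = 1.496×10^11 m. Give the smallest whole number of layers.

Orbital distance: d = 2.77 AU = 4.144×10^11 m.
S = L/(4πd²) = 10.29 W m^-2.
The effective emission temperature is T_e = [S(1−α)/(4σ)]^¼ = 69.01 K.
Since T_s⁴ = (N+1)T_e⁴, we need N ≥ (T_s/T_e)⁴ − 1 = 3.409.
So N ≥ 3.409; the smallest integer is N = 4.

4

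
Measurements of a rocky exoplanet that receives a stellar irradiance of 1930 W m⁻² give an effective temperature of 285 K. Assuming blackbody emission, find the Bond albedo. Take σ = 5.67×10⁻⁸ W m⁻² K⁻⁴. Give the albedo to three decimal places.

Energy balance: S(1−α)/4 = σT⁴, so 1−α = 4σT⁴/S.
σT⁴ = 374.1 W m⁻², so 4σT⁴ = 1496 W m⁻².
Hence α = 1 − 1496/1930 = 0.2247.

0.225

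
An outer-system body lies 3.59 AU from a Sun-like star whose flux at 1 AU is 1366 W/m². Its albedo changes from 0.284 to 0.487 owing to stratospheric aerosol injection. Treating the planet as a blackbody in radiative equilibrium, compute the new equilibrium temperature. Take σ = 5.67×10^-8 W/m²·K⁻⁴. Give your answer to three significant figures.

124 K

Irradiance scales as 1/d², so S = 1366 W/m² × (1/3.59)² = 106.0 W/m².
T₂ = [S(1−α₂)/(4σ)]^(1/4) = [106.0·0.513/(4σ)]^(1/4) = 124.4 K.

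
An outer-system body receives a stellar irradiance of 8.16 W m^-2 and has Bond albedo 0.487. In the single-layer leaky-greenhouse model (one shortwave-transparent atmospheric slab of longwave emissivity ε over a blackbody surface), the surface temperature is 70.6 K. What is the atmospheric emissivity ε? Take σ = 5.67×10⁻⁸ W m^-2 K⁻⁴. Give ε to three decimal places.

TOA balance gives T_e = 65.55 K.
Since (2−ε)/2 = (T_e/T_s)⁴ = 0.7429, ε = 0.5141.

0.514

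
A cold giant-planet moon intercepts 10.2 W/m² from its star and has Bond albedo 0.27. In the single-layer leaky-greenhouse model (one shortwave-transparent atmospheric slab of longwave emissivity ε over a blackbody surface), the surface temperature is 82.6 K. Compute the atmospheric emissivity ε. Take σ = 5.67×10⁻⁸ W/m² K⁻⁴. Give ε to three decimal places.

Effective temperature: T_e = [S(1−α)/(4σ)]^(1/4) = 75.70 K.
Inverting T_s⁴ = 2T_e⁴/(2−ε): (T_e/T_s)⁴ = 0.7053, so ε = 2(1 − 0.7053) = 0.5894.

0.589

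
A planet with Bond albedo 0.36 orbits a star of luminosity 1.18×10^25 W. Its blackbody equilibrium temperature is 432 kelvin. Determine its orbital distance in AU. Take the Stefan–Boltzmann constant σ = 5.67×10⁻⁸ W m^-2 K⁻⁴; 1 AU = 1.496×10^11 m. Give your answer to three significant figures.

Energy balance gives S = 4σT⁴/(1−α) = 12340 W m^-2.
Then d = [L/(4πS)]^(1/2) = 8.722×10^9 m, i.e. 0.05830 AU.

0.0583 AU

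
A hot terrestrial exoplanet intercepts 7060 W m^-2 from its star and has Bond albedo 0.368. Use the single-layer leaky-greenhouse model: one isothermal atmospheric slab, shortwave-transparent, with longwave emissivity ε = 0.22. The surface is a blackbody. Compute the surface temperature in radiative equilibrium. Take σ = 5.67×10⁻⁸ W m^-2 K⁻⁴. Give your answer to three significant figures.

386 kelvin

Effective emission temperature (TOA balance): σT_e⁴ = S(1−α)/4 = 1115 W m^-2 → T_e = 374.5 K.
For a single slab of emissivity ε, T_s⁴ = 2T_e⁴/(2−ε); thus T_s = 374.5·(1.124)^(1/4) = 385.6 K.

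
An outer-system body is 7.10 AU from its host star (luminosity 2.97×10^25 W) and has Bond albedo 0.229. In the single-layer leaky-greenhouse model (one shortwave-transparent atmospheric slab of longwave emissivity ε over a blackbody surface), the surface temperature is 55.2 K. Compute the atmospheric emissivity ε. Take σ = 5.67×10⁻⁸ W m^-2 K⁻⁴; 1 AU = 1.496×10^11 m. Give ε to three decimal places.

Orbital distance: d = 7.10 AU = 1.062×10^12 m.
Flux at the orbit: S = L/(4πd²) = 2.97×10^25/(4π·(1.06×10^12)²) = 2.095 W m^-2.
First, T_e = [2.095·(1−0.229)/(4σ)]^(1/4) = 51.66 K.
Since (2−ε)/2 = (T_e/T_s)⁴ = 0.7670, ε = 0.4659.

0.466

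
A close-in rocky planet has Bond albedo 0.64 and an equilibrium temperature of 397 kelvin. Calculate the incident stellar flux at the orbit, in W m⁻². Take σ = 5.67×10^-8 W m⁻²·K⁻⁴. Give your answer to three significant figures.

15600 W m⁻²

From S(1−α)/4 = σT⁴: S = 4σT⁴/(1−α).
The emitted flux is σT⁴ = 1408 W m⁻².
So S = 4×1408/(1−0.64) = 15650 W m⁻².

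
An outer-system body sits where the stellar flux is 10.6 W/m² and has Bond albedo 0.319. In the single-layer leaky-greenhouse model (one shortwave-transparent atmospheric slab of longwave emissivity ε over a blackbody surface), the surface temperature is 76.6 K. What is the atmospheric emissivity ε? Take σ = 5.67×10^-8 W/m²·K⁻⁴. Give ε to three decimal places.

First, T_e = [10.60·(1−0.319)/(4σ)]^(1/4) = 75.11 K.
T_s⁴ = T_e⁴·2/(2−ε) → ε = 2 − 2(T_e/T_s)⁴ = 2 − 2·(75.11/76.6)⁴ = 0.1511.

0.151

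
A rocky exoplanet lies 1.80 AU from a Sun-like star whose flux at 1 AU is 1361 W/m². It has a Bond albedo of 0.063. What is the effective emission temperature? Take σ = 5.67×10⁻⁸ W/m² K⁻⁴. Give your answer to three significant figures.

204 kelvin

Irradiance scales as 1/d², so S = 1361 W/m² × (1/1.80)² = 420.1 W/m².
Averaging over the sphere, the absorbed flux is S(1−α)/4 = 98.40 W/m².
Set σT⁴ = 98.40 → T = (98.40/σ)^(1/4) = 204.1 K.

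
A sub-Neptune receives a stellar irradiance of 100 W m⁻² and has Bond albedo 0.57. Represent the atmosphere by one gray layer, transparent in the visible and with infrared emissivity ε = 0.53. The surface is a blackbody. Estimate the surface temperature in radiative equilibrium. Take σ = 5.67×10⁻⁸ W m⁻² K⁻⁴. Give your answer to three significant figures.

At the top of the atmosphere, σT_e⁴ = S(1−α)/4 = 10.75 W m⁻², giving T_e = 117.3 K.
The surface balance (absorbed SW + ε·downward IR = σT_s⁴) with T_a⁴ = T_s⁴/2 reduces to T_s = T_e·[2/(2−ε)]^¼ = 126.7 K.

127 kelvin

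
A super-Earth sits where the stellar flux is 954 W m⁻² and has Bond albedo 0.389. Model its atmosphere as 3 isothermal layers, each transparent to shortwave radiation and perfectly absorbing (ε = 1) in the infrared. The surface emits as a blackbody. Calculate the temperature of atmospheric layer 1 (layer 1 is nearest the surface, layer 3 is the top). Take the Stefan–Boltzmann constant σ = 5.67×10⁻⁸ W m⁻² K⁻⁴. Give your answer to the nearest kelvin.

The effective emission temperature is T_e = [S(1−α)/(4σ)]^¼ = 225.2 K.
In the N-layer model, layer k (counted from the surface) has T_k = (N+1−k)^(1/4)·T_e.
T_1 = (3)^(1/4)·225.2 = 296.3 K.

296 kelvin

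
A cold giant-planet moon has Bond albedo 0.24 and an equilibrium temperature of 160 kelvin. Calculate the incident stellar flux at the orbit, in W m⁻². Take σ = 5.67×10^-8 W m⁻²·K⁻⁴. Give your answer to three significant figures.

From S(1−α)/4 = σT⁴: S = 4σT⁴/(1−α).
The emitted flux is σT⁴ = 37.16 W m⁻².
S = 4·37.16/0.76 = 195.6 W m⁻².

196 W m⁻²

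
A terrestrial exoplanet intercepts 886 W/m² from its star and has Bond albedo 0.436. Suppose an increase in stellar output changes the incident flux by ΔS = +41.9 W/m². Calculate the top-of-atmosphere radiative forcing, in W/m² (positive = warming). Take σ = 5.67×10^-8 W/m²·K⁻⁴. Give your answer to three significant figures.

5.91 W/m²

Only a fraction (1−α) is absorbed and it's spread over 4πR², so ΔF = (1−α)ΔS/4 = 5.908 W/m².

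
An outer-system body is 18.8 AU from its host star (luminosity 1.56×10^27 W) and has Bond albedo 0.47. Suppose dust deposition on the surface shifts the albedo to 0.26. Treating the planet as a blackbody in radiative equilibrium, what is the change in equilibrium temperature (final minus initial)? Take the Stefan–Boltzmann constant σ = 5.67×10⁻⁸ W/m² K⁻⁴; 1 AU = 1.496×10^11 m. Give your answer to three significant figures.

6.77 kelvin

d = 18.8 × 1.496×10^11 m = 2.812×10^12 m.
Flux at the orbit: S = L/(4πd²) = 1.56×10^27/(4π·(2.81×10^12)²) = 15.69 W/m².
Before: T₁ = [15.69·0.53/(4σ)]^(1/4) = 77.82 K.
Final:   T₂ = [S(1−0.26)/(4σ)]^(1/4) = 84.59 K.
ΔT = T₂ − T₁ = 6.772 K.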